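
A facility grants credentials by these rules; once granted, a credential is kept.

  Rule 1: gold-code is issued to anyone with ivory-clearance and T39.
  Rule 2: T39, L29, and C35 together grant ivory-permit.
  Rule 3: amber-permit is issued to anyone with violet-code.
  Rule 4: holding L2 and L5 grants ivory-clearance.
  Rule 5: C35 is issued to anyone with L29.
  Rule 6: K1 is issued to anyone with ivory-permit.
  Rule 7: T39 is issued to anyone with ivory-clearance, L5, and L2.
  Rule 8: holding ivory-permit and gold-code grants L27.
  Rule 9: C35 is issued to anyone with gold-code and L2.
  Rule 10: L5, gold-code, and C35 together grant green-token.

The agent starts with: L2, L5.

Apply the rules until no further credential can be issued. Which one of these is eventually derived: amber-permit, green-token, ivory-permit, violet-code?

green-token

Holding L2 and L5 grants ivory-clearance (Rule 4).
Holding ivory-clearance, L5, and L2 grants T39 (Rule 7).
Holding ivory-clearance and T39 grants gold-code (Rule 1).
Holding gold-code and L2 grants C35 (Rule 9).
Holding L5, gold-code, and C35 grants green-token (Rule 10).
ivory-permit would need T39, L29, and C35 (Rule 2), but L29 is never granted. amber-permit would need violet-code (Rule 3), but violet-code is never granted. No rule produces violet-code, and it is not given.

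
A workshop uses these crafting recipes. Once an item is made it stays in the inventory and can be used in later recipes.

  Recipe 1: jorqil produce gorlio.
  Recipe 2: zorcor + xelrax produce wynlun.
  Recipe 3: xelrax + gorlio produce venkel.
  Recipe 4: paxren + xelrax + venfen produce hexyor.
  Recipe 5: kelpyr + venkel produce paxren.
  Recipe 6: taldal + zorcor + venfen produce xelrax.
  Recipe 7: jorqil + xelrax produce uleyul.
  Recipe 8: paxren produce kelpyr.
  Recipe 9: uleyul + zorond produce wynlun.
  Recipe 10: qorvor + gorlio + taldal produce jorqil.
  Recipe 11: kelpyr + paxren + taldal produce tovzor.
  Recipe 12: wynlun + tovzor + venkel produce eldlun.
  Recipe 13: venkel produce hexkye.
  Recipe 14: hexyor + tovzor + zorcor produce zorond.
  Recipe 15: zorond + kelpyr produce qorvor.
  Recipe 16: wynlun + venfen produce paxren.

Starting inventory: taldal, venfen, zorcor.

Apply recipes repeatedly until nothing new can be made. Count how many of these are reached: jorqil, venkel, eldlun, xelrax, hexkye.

taldal + zorcor + venfen → xelrax (Recipe 6).
jorqil would need qorvor, gorlio, and taldal (Recipe 10), but gorlio is never obtained.
venkel would need xelrax and gorlio (Recipe 3), but gorlio is never obtained.
eldlun would need wynlun, tovzor, and venkel (Recipe 12), but venkel is never obtained.
xelrax: reached.
hexkye would need venkel (Recipe 13), but venkel is never obtained.
Reached: xelrax — 1 of the 5.

1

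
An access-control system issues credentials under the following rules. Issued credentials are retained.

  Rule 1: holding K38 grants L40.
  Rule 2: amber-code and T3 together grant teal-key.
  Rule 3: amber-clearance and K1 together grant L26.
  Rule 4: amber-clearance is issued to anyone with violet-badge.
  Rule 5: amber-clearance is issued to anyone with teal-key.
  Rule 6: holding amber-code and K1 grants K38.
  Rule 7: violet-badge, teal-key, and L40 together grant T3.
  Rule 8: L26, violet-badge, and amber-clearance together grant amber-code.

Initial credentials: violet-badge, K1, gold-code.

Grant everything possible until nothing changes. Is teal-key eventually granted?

No

teal-key would need amber-code and T3 (Rule 2), but T3 is never granted.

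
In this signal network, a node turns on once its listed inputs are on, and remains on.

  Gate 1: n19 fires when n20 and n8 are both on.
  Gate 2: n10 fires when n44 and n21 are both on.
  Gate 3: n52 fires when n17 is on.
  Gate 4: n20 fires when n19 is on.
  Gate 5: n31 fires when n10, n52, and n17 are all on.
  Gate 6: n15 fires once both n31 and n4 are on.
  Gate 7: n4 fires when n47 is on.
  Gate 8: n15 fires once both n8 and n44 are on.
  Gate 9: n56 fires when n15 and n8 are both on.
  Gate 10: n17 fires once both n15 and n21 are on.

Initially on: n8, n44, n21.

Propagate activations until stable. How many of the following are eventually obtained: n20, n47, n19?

n20 would need n19 (Gate 4), but n19 never turns on.
No rule produces n47, and it is not given.
n19 would need n20 and n8 (Gate 1), but n20 never turns on.
None of the 3 are reached.

0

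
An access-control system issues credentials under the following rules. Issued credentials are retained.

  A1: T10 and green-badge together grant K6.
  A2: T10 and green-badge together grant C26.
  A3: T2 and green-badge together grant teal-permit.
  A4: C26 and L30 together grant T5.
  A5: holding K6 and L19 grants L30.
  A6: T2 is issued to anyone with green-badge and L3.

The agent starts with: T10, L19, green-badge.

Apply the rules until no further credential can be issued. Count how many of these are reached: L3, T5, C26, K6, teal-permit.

Holding T10 and green-badge grants C26 (A2).
Holding T10 and green-badge grants K6 (A1).
Holding K6 and L19 grants L30 (A5).
Holding C26 and L30 grants T5 (A4).
No rule produces L3, and it is not given.
T5: reached.
C26: reached.
K6: reached.
teal-permit would need T2 and green-badge (A3), but T2 is never granted.
Reached: T5, C26, and K6 — 3 of the 5.

3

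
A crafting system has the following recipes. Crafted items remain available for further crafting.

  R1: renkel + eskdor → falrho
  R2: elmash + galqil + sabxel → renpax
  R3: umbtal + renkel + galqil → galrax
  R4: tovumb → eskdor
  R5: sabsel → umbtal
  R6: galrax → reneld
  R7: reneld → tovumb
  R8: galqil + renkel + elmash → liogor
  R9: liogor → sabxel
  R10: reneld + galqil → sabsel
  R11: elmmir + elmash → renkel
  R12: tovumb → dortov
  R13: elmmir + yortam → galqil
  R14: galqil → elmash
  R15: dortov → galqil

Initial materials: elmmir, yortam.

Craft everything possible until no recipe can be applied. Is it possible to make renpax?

Using R13, elmmir and yortam make galqil.
Using R14, galqil makes elmash.
Using R11, elmmir and elmash make renkel.
Using R8, galqil, renkel, and elmash make liogor.
liogor → sabxel (R9).
Using R2, elmash, galqil, and sabxel make renpax.

Yes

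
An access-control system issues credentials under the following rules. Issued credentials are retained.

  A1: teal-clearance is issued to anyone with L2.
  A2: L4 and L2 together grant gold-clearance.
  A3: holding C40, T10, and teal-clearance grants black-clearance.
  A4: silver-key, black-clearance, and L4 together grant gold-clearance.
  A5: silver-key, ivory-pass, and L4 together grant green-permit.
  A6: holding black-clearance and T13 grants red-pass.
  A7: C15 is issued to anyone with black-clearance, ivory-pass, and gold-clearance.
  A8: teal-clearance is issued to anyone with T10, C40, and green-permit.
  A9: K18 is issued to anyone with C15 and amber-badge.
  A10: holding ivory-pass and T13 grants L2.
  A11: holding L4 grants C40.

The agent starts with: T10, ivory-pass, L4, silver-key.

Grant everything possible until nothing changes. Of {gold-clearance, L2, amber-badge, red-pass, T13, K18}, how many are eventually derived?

1

Holding silver-key, ivory-pass, and L4 grants green-permit (A5).
Holding L4 grants C40 (A11).
Holding T10, C40, and green-permit grants teal-clearance (A8).
Holding C40, T10, and teal-clearance grants black-clearance (A3).
Holding silver-key, black-clearance, and L4 grants gold-clearance (A4).
gold-clearance: reached.
L2 would need ivory-pass and T13 (A10), but T13 is never granted.
No rule produces amber-badge, and it is not given.
red-pass would need black-clearance and T13 (A6), but T13 is never granted.
No rule produces T13, and it is not given.
K18 would need C15 and amber-badge (A9), but amber-badge is never granted.
Reached: gold-clearance — 1 of the 6.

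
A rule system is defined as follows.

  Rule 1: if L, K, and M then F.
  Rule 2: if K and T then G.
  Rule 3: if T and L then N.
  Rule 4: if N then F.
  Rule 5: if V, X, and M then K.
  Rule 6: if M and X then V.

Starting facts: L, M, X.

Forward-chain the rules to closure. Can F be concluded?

M and X hold, so V follows (Rule 6).
From V, X, and M, Rule 5 gives K.
L, K, and M hold, so F follows (Rule 1).

Yes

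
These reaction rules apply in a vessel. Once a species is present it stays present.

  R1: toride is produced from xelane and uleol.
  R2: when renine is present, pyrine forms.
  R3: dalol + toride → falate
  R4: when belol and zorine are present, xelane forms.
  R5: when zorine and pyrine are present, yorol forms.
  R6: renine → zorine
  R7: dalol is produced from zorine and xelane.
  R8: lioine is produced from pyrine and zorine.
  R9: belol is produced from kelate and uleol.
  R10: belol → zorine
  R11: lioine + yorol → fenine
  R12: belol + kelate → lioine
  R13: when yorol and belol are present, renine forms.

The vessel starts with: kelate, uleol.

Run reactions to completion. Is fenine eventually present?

No

fenine would need lioine and yorol (R11), but yorol never forms.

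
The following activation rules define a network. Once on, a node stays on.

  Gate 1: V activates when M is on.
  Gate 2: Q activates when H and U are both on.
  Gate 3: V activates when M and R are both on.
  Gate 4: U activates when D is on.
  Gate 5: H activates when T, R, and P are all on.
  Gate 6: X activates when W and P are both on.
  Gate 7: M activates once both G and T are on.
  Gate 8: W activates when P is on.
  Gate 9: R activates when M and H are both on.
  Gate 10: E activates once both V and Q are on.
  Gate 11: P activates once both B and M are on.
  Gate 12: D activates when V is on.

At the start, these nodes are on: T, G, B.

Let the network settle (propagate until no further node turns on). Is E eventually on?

No

E would need V and Q (Gate 10), but Q never turns on.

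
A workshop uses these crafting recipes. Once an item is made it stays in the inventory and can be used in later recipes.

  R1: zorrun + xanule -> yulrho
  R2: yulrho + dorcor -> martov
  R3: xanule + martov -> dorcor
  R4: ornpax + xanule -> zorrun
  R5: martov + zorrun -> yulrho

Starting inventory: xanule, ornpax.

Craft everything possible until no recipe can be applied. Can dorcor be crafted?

dorcor would need xanule and martov (R3), but martov is never obtained.

No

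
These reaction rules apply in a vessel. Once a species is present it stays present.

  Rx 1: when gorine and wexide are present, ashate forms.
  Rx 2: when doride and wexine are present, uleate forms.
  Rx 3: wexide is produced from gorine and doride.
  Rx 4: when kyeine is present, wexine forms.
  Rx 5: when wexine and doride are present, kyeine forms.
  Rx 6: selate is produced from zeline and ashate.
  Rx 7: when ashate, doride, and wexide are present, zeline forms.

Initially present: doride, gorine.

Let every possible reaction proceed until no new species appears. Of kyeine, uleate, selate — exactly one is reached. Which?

selate

gorine and doride present → wexide forms (Rx 3).
gorine and wexide present → ashate forms (Rx 1).
ashate, doride, and wexide present → zeline forms (Rx 7).
zeline and ashate present → selate forms (Rx 6).
uleate would need doride and wexine (Rx 2), but wexine never forms. kyeine would need wexine and doride (Rx 5), but wexine never forms.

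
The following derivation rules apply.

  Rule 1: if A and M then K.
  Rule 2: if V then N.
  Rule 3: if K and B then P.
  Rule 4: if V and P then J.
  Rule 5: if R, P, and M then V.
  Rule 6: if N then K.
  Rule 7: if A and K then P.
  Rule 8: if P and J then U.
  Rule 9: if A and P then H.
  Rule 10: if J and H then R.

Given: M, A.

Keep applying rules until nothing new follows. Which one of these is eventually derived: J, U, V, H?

H

From A and M, Rule 1 gives K.
A and K hold, so P follows (Rule 7).
A and P hold, so H follows (Rule 9).
U would need P and J (Rule 8), but J is never established. J would need V and P (Rule 4), but V is never established. V would need R, P, and M (Rule 5), but R is never established.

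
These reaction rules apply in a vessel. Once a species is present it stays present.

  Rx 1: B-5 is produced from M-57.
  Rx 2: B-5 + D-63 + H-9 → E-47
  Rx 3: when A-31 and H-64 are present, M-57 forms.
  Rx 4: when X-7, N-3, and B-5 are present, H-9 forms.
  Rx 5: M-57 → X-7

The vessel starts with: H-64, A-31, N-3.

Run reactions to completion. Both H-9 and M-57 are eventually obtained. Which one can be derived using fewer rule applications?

M-57

M-57: A-31 and H-64 present → M-57 forms (Rx 3). [1 rule application]
H-9: A-31 and H-64 present → M-57 forms (Rx 3). M-57 present → X-7 forms (Rx 5). M-57 present → B-5 forms (Rx 1). X-7, N-3, and B-5 present → H-9 forms (Rx 4). [4 rule applications]
M-57 needs fewer.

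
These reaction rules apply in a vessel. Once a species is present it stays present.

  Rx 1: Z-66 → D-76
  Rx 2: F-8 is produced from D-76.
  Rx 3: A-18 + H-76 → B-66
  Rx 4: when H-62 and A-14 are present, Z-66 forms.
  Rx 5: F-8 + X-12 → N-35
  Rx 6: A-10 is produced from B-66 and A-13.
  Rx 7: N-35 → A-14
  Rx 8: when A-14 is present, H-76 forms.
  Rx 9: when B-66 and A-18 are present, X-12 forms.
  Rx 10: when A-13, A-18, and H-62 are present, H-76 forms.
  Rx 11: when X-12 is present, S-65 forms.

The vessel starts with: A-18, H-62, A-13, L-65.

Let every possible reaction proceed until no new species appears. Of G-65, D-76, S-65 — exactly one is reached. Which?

A-13, A-18, and H-62 present → H-76 forms (Rx 10).
A-18 and H-76 present → B-66 forms (Rx 3).
B-66 and A-18 present → X-12 forms (Rx 9).
X-12 present → S-65 forms (Rx 11).
No rule produces G-65, and it is not given. D-76 would need Z-66 (Rx 1), but Z-66 never forms.

S-65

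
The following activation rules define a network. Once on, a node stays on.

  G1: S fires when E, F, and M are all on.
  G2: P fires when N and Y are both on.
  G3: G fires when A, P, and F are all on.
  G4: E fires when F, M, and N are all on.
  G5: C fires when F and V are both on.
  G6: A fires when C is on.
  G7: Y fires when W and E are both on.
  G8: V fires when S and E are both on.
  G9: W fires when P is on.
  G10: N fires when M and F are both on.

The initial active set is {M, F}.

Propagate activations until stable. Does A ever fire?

Yes

M and F are on, so N fires (G10).
G4: F, M, and N on → E on.
E, F, and M are on, so S fires (G1).
S and E are on, so V fires (G8).
F and V are on, so C fires (G5).
C is on, so A fires (G6).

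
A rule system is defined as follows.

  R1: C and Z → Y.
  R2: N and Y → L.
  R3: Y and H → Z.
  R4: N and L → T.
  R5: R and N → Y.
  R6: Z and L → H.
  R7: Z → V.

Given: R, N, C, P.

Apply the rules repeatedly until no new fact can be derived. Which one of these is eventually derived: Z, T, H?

R and N hold, so Y follows (R5).
From N and Y, R2 gives L.
From N and L, R4 gives T.
Z would need Y and H (R3), but H is never established. H would need Z and L (R6), but Z is never established.

T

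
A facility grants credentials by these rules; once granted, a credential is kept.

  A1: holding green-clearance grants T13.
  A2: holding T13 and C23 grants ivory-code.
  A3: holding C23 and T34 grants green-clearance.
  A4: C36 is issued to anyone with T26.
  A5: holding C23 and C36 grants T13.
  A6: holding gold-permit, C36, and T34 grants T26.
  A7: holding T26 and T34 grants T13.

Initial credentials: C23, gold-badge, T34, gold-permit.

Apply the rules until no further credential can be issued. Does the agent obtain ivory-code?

Holding C23 and T34 grants green-clearance (A3).
Holding green-clearance grants T13 (A1).
Holding T13 and C23 grants ivory-code (A2).

Yes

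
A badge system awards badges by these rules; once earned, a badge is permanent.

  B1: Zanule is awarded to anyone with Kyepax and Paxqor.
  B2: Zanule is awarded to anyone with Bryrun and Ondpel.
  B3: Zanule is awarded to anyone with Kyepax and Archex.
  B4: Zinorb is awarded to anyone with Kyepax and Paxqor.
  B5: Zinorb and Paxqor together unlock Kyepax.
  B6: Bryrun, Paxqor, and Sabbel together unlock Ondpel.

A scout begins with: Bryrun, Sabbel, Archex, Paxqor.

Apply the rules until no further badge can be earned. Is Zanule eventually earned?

Yes

With Bryrun, Paxqor, and Sabbel, Ondpel is earned (B6).
With Bryrun and Ondpel, Zanule is earned (B2).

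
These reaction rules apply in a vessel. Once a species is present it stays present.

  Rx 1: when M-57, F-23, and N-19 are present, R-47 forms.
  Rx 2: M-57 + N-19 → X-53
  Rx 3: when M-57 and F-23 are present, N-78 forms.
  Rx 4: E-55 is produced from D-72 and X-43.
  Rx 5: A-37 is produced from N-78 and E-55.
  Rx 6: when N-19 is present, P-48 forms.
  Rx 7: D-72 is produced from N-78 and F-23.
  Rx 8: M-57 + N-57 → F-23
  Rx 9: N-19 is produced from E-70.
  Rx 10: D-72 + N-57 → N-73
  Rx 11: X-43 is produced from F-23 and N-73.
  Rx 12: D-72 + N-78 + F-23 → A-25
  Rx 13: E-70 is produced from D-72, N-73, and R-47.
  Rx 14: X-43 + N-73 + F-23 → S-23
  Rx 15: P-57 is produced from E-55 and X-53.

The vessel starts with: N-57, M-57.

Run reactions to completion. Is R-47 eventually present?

R-47 would need M-57, F-23, and N-19 (Rx 1), but N-19 never forms.

No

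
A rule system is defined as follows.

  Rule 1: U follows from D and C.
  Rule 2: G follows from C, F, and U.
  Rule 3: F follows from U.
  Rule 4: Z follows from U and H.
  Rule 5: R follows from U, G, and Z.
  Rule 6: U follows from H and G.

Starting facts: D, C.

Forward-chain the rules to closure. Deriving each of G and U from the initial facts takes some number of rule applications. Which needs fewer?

U: D and C hold, so U follows (Rule 1). [1 rule application]
G: D and C hold, so U follows (Rule 1). From U, Rule 3 gives F. From C, F, and U, Rule 2 gives G. [3 rule applications]
U needs fewer.

U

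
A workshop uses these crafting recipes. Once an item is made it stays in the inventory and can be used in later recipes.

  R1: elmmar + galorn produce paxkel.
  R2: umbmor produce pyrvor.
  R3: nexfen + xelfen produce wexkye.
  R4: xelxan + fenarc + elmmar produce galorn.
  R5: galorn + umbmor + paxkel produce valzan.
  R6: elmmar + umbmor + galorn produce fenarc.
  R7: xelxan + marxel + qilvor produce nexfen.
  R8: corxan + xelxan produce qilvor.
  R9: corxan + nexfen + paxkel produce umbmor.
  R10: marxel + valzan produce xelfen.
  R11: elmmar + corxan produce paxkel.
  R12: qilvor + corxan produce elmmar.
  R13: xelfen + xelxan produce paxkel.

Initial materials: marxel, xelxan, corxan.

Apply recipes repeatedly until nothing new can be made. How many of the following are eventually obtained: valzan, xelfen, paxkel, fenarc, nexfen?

corxan + xelxan → qilvor (R8).
Using R7, xelxan, marxel, and qilvor make nexfen.
Using R12, qilvor and corxan make elmmar.
Using R11, elmmar and corxan make paxkel.
valzan would need galorn, umbmor, and paxkel (R5), but galorn is never obtained.
xelfen would need marxel and valzan (R10), but valzan is never obtained.
paxkel: reached.
fenarc would need elmmar, umbmor, and galorn (R6), but galorn is never obtained.
nexfen: reached.
Reached: paxkel and nexfen — 2 of the 5.

2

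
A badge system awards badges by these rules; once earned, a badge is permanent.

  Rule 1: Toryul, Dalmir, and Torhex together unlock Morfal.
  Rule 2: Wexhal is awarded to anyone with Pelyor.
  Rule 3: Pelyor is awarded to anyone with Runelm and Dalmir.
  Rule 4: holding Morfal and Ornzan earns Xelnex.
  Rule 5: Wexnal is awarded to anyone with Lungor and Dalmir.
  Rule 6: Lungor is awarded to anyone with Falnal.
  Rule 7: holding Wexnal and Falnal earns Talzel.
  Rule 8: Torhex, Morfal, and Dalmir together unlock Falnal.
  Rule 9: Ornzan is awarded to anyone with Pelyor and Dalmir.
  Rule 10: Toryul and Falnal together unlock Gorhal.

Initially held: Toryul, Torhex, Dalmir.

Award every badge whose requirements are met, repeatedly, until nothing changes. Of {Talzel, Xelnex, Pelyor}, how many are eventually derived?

1

With Toryul, Dalmir, and Torhex, Morfal is earned (Rule 1).
With Torhex, Morfal, and Dalmir, Falnal is earned (Rule 8).
With Falnal, Lungor is earned (Rule 6).
With Lungor and Dalmir, Wexnal is earned (Rule 5).
With Wexnal and Falnal, Talzel is earned (Rule 7).
Talzel: reached.
Xelnex would need Morfal and Ornzan (Rule 4), but Ornzan is never earned.
Pelyor would need Runelm and Dalmir (Rule 3), but Runelm is never earned.
Reached: Talzel — 1 of the 3.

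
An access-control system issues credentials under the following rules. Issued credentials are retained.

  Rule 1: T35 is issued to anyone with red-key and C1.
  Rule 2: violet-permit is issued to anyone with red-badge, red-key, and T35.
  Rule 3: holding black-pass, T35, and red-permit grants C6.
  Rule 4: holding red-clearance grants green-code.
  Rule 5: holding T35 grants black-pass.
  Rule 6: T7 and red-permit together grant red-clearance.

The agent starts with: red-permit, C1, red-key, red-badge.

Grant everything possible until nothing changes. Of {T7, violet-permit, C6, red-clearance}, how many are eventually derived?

2

Holding red-key and C1 grants T35 (Rule 1).
Holding red-badge, red-key, and T35 grants violet-permit (Rule 2).
Holding T35 grants black-pass (Rule 5).
Holding black-pass, T35, and red-permit grants C6 (Rule 3).
No rule produces T7, and it is not given.
violet-permit: reached.
C6: reached.
red-clearance would need T7 and red-permit (Rule 6), but T7 is never granted.
Reached: violet-permit and C6 — 2 of the 4.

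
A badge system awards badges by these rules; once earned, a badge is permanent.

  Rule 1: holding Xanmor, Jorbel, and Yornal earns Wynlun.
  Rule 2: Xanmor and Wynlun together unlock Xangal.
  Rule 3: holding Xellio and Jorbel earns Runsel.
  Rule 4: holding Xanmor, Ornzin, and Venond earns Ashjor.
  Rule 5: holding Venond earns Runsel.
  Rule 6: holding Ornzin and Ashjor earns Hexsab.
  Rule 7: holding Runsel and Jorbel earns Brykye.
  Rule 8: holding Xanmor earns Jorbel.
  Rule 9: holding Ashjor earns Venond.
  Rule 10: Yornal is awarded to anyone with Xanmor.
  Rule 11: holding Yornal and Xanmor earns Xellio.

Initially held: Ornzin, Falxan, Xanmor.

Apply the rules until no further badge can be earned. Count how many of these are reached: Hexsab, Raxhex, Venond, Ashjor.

Hexsab would need Ornzin and Ashjor (Rule 6), but Ashjor is never earned.
No rule produces Raxhex, and it is not given.
Venond would need Ashjor (Rule 9), but Ashjor is never earned.
Ashjor would need Xanmor, Ornzin, and Venond (Rule 4), but Venond is never earned.
None of the 4 are reached.

0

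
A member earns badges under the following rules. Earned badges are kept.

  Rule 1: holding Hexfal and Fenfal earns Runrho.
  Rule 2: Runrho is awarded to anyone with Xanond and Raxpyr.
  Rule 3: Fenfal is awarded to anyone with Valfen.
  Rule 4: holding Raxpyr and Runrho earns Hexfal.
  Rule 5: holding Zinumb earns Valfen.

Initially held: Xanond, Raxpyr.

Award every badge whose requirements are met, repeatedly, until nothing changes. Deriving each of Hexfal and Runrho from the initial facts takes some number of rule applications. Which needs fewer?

Runrho: With Xanond and Raxpyr, Runrho is earned (Rule 2). [1 rule application]
Hexfal: With Xanond and Raxpyr, Runrho is earned (Rule 2). With Raxpyr and Runrho, Hexfal is earned (Rule 4). [2 rule applications]
Runrho needs fewer.

Runrho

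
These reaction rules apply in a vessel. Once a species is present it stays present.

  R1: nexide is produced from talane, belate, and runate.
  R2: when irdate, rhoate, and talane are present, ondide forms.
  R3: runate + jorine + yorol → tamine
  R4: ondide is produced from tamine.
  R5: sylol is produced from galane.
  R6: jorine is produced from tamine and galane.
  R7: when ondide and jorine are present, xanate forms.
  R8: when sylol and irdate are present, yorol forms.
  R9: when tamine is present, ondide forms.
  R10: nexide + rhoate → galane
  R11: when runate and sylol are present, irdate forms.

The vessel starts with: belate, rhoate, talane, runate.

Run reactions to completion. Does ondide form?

talane, belate, and runate present → nexide forms (R1).
nexide and rhoate present → galane forms (R10).
galane present → sylol forms (R5).
runate and sylol present → irdate forms (R11).
irdate, rhoate, and talane present → ondide forms (R2).

Yes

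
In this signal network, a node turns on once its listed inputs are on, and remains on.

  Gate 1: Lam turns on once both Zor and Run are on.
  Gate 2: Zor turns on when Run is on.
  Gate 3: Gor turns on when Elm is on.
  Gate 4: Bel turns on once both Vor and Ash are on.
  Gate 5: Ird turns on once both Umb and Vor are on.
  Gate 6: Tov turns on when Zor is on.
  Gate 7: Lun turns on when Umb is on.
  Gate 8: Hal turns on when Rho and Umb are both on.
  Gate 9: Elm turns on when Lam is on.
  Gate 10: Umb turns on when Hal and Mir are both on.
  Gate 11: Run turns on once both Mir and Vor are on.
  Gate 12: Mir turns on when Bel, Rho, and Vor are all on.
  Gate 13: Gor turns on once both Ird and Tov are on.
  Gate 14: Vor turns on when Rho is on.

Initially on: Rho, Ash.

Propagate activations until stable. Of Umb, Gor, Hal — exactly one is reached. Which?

Gor

Rho is on, so Vor turns on (Gate 14).
Gate 4: Vor and Ash on → Bel on.
Bel, Rho, and Vor are on, so Mir turns on (Gate 12).
Mir and Vor are on, so Run turns on (Gate 11).
Gate 2: Run on → Zor on.
Zor and Run are on, so Lam turns on (Gate 1).
Lam is on, so Elm turns on (Gate 9).
Gate 3: Elm on → Gor on.
Hal would need Rho and Umb (Gate 8), but Umb never turns on. Umb would need Hal and Mir (Gate 10), but Hal never turns on.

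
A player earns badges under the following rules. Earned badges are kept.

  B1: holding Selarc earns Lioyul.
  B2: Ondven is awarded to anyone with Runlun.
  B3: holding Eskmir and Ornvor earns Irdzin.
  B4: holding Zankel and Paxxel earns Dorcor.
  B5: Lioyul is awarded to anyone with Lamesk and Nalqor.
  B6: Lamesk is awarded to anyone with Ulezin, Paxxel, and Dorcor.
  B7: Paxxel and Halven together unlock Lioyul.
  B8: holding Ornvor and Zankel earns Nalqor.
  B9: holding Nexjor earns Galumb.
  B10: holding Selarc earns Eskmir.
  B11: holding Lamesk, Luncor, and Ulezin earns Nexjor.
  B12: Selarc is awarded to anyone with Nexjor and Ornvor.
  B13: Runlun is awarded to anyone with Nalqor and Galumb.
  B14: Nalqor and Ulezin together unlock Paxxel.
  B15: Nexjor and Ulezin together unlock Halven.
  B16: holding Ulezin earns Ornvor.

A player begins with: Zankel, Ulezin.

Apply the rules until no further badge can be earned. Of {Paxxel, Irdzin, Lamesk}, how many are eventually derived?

2

With Ulezin, Ornvor is earned (B16).
With Ornvor and Zankel, Nalqor is earned (B8).
With Nalqor and Ulezin, Paxxel is earned (B14).
With Zankel and Paxxel, Dorcor is earned (B4).
With Ulezin, Paxxel, and Dorcor, Lamesk is earned (B6).
Paxxel: reached.
Irdzin would need Eskmir and Ornvor (B3), but Eskmir is never earned.
Lamesk: reached.
Reached: Paxxel and Lamesk — 2 of the 3.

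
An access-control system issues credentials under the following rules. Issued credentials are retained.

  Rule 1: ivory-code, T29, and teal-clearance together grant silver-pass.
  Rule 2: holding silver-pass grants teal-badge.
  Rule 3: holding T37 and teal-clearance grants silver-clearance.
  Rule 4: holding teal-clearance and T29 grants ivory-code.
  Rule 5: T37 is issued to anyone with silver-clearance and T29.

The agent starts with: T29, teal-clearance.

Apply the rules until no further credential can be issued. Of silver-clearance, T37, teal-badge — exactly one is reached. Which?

Holding teal-clearance and T29 grants ivory-code (Rule 4).
Holding ivory-code, T29, and teal-clearance grants silver-pass (Rule 1).
Holding silver-pass grants teal-badge (Rule 2).
silver-clearance would need T37 and teal-clearance (Rule 3), but T37 is never granted. T37 would need silver-clearance and T29 (Rule 5), but silver-clearance is never granted.

teal-badge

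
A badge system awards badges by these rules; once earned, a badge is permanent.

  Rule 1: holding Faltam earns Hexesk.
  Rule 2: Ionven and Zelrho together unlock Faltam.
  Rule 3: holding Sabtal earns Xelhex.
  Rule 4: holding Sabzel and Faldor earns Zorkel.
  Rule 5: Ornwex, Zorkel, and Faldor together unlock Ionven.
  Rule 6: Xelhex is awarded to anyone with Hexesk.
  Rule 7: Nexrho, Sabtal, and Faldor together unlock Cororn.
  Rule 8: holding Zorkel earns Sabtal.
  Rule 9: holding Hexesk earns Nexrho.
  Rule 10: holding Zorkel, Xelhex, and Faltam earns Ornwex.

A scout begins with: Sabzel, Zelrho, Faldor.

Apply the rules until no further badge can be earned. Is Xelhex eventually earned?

With Sabzel and Faldor, Zorkel is earned (Rule 4).
With Zorkel, Sabtal is earned (Rule 8).
With Sabtal, Xelhex is earned (Rule 3).

Yes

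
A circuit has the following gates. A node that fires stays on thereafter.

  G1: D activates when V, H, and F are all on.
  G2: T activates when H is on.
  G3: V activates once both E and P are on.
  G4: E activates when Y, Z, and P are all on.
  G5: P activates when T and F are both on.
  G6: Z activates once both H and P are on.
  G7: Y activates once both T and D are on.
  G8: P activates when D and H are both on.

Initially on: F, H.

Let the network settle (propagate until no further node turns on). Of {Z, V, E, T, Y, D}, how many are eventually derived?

H is on, so T activates (G2).
G5: T and F on → P on.
H and P are on, so Z activates (G6).
Z: reached.
V would need E and P (G3), but E never turns on.
E would need Y, Z, and P (G4), but Y never turns on.
T: reached.
Y would need T and D (G7), but D never turns on.
D would need V, H, and F (G1), but V never turns on.
Reached: Z and T — 2 of the 6.

2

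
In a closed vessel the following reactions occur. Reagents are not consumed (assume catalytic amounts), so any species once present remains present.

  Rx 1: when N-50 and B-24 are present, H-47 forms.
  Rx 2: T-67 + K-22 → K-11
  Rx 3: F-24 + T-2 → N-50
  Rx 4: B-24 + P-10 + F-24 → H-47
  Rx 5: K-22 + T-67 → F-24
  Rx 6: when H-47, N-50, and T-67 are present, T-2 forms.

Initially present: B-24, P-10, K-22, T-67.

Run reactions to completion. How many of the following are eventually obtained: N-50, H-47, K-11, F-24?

K-22 and T-67 present → F-24 forms (Rx 5).
T-67 and K-22 present → K-11 forms (Rx 2).
B-24, P-10, and F-24 present → H-47 forms (Rx 4).
N-50 would need F-24 and T-2 (Rx 3), but T-2 never forms.
H-47: reached.
K-11: reached.
F-24: reached.
Reached: H-47, K-11, and F-24 — 3 of the 4.

3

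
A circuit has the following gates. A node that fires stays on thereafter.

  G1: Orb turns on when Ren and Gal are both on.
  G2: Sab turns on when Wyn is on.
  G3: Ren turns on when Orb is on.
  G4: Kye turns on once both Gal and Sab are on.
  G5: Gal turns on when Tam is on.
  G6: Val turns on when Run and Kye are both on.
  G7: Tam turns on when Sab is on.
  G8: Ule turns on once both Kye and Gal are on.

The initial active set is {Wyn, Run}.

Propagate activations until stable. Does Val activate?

Wyn is on, so Sab turns on (G2).
G7: Sab on → Tam on.
G5: Tam on → Gal on.
G4: Gal and Sab on → Kye on.
Run and Kye are on, so Val turns on (G6).

Yes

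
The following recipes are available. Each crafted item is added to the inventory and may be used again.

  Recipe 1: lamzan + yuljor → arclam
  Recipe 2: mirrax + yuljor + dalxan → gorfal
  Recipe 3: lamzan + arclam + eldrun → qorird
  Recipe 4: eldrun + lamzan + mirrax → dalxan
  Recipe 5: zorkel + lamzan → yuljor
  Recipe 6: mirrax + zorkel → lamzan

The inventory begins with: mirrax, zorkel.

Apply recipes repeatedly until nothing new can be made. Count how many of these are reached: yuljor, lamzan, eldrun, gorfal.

2

mirrax + zorkel → lamzan (Recipe 6).
Using Recipe 5, zorkel and lamzan make yuljor.
yuljor: reached.
lamzan: reached.
No rule produces eldrun, and it is not given.
gorfal would need mirrax, yuljor, and dalxan (Recipe 2), but dalxan is never obtained.
Reached: yuljor and lamzan — 2 of the 4.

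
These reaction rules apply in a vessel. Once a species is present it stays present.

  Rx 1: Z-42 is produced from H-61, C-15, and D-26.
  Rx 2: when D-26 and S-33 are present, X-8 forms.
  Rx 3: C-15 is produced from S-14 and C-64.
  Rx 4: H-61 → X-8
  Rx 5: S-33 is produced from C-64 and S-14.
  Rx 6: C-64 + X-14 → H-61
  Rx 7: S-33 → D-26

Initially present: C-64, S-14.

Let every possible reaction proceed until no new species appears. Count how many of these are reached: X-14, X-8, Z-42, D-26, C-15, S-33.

C-64 and S-14 present → S-33 forms (Rx 5).
S-14 and C-64 present → C-15 forms (Rx 3).
S-33 present → D-26 forms (Rx 7).
D-26 and S-33 present → X-8 forms (Rx 2).
No rule produces X-14, and it is not given.
X-8: reached.
Z-42 would need H-61, C-15, and D-26 (Rx 1), but H-61 never forms.
D-26: reached.
C-15: reached.
S-33: reached.
Reached: X-8, D-26, C-15, and S-33 — 4 of the 6.

4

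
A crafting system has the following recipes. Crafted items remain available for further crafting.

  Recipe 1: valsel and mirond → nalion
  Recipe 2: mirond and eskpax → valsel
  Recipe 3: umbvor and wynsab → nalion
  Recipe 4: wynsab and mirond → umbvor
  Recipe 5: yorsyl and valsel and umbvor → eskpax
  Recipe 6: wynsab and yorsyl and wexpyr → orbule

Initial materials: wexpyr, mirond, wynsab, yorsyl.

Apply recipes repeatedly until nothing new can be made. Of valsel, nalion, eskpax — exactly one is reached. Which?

nalion

Using Recipe 4, wynsab and mirond make umbvor.
Using Recipe 3, umbvor and wynsab make nalion.
valsel would need mirond and eskpax (Recipe 2), but eskpax is never obtained. eskpax would need yorsyl, valsel, and umbvor (Recipe 5), but valsel is never obtained.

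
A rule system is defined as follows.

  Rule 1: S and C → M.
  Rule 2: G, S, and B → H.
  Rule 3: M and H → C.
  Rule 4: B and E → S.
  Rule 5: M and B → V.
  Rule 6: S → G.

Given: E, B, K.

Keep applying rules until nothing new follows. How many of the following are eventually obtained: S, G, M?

B and E hold, so S follows (Rule 4).
From S, Rule 6 gives G.
S: reached.
G: reached.
M would need S and C (Rule 1), but C is never established.
Reached: S and G — 2 of the 3.

2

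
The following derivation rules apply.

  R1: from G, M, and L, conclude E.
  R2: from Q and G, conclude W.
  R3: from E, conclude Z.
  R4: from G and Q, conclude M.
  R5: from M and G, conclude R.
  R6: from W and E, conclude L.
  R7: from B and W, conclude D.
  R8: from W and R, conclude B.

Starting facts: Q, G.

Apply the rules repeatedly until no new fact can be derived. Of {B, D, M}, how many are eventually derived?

From G and Q, R4 gives M.
From Q and G, R2 gives W.
From M and G, R5 gives R.
W and R hold, so B follows (R8).
B and W hold, so D follows (R7).
B: reached.
D: reached.
M: reached.
All 3 are reached.

3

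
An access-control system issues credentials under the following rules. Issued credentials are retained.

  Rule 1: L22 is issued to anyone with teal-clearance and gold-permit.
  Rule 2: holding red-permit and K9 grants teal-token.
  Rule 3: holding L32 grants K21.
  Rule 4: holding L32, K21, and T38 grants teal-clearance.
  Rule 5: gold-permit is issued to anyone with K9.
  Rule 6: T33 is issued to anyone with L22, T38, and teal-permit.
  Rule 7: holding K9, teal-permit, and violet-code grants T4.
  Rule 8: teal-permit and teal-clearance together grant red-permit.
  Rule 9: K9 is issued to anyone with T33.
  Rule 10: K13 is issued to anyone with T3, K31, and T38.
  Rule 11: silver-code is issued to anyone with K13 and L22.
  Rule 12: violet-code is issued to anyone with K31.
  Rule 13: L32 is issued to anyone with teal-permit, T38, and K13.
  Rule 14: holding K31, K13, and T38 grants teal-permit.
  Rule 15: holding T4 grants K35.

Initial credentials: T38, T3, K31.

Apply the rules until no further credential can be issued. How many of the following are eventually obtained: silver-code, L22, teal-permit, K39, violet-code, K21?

3

Holding T3, K31, and T38 grants K13 (Rule 10).
Holding K31 grants violet-code (Rule 12).
Holding K31, K13, and T38 grants teal-permit (Rule 14).
Holding teal-permit, T38, and K13 grants L32 (Rule 13).
Holding L32 grants K21 (Rule 3).
silver-code would need K13 and L22 (Rule 11), but L22 is never granted.
L22 would need teal-clearance and gold-permit (Rule 1), but gold-permit is never granted.
teal-permit: reached.
No rule produces K39, and it is not given.
violet-code: reached.
K21: reached.
Reached: teal-permit, violet-code, and K21 — 3 of the 6.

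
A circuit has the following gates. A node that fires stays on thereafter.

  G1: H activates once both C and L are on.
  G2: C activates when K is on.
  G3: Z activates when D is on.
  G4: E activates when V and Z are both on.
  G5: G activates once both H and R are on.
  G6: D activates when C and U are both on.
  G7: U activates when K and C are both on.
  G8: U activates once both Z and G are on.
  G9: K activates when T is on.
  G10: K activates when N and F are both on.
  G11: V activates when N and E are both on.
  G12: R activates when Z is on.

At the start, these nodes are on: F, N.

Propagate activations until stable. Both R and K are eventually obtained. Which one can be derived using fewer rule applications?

K: N and F are on, so K activates (G10). [1 rule application]
R: G10: N and F on → K on. G2: K on → C on. K and C are on, so U activates (G7). G6: C and U on → D on. G3: D on → Z on. Z is on, so R activates (G12). [6 rule applications]
K needs fewer.

K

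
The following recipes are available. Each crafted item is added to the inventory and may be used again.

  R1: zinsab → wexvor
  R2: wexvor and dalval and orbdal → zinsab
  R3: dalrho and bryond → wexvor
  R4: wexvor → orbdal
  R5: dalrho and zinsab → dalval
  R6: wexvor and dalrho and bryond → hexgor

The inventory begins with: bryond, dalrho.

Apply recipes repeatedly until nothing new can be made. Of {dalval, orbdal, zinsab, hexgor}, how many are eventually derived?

2

Using R3, dalrho and bryond make wexvor.
Using R6, wexvor, dalrho, and bryond make hexgor.
Using R4, wexvor makes orbdal.
dalval would need dalrho and zinsab (R5), but zinsab is never obtained.
orbdal: reached.
zinsab would need wexvor, dalval, and orbdal (R2), but dalval is never obtained.
hexgor: reached.
Reached: orbdal and hexgor — 2 of the 4.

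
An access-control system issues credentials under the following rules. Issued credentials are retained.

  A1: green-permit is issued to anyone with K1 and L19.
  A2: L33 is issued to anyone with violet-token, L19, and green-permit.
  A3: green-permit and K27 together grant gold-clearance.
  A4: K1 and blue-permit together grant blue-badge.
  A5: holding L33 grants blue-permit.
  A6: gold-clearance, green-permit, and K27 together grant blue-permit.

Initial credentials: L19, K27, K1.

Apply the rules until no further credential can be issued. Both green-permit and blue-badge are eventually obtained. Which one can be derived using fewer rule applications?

green-permit

green-permit: Holding K1 and L19 grants green-permit (A1). [1 rule application]
blue-badge: Holding K1 and L19 grants green-permit (A1). Holding green-permit and K27 grants gold-clearance (A3). Holding gold-clearance, green-permit, and K27 grants blue-permit (A6). Holding K1 and blue-permit grants blue-badge (A4). [4 rule applications]
green-permit needs fewer.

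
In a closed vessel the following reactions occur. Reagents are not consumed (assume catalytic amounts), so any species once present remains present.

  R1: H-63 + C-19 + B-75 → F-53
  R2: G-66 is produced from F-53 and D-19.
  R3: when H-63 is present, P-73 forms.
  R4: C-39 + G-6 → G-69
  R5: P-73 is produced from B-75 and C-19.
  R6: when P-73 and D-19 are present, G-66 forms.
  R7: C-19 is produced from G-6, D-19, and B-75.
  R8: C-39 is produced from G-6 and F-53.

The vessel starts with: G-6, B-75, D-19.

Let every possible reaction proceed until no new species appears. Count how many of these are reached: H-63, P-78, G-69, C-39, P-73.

1

G-6, D-19, and B-75 present → C-19 forms (R7).
B-75 and C-19 present → P-73 forms (R5).
No rule produces H-63, and it is not given.
No rule produces P-78, and it is not given.
G-69 would need C-39 and G-6 (R4), but C-39 never forms.
C-39 would need G-6 and F-53 (R8), but F-53 never forms.
P-73: reached.
Reached: P-73 — 1 of the 5.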